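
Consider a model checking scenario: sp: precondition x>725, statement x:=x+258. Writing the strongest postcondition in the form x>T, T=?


Formula: sp(P, x:=E) = exists old_x. (x = E[old_x/x]) AND P[old_x/x] (old_x is the value of x before the assignment; eliminate old_x by solving x = E[old_x/x] for old_x)
Step 1: Precondition P: x>725, i.e. old_x > 725
Step 2: Assignment gives x = old_x + 258, so old_x = x - 258
Step 3: Substitute into P: x - 258 > 725
Step 4: Simplify: x > 725+258 = 983

983


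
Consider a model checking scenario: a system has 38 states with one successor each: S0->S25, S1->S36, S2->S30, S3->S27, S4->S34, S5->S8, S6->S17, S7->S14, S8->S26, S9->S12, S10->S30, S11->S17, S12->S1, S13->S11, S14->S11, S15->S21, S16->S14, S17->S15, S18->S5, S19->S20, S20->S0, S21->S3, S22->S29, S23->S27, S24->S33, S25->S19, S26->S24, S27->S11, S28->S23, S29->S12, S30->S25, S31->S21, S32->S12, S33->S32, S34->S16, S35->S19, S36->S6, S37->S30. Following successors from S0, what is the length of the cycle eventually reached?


Trace from S0 until a state repeats:
  S0 -> S25 -> S19 -> S20 -> S0
S0 first seen at step 0, revisited at step 4.
Cycle length = 4 - 0 = 4

4


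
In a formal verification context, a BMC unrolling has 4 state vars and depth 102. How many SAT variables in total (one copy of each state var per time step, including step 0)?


BMC unrolls to depth k, creating one copy of each state var for steps 0..k.
Step count = 102 + 1 = 103 (steps 0 through 102)
Vars per step = 4
Total = 4 * 103 = 412

412


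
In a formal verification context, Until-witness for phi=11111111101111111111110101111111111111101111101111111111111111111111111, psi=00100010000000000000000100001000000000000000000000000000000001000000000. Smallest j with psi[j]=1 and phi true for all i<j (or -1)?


(phi U psi) at 0: need smallest j with psi[j]=1 and phi[i]=1 for all i in [0,j).
Scan from step 0:
  step 0: phi=1, psi=0 -> continue
  step 1: phi=1, psi=0 -> continue
  step 2: psi=1 and phi held for [0,2) -> witness found
Witness step = 2

2


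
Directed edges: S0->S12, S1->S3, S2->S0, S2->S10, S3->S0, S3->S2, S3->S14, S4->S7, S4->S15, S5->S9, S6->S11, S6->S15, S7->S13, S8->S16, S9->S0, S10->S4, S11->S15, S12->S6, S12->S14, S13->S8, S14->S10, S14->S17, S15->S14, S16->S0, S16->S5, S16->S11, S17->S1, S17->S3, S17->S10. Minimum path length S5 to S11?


BFS layer-by-layer from S5:
  dist 0: {S5}
  dist 1: {S9}
  dist 2: {S0}
  dist 3: {S12}
  dist 4: {S6, S14}
  dist 5: {S10, S11, S15, S17}
  -> S11 reached at distance 5
Shortest path length = 5

5


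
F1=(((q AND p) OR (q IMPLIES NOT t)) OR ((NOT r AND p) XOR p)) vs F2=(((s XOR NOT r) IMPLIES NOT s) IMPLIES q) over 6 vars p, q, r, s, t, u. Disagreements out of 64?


F1 = (((q AND p) OR (q IMPLIES NOT t)) OR ((NOT r AND p) XOR p))
F2 = (((s XOR NOT r) IMPLIES NOT s) IMPLIES q)
Evaluate both on each of 64 rows (bits = p,q,r,s,t,u):
  row 0 [000000]: F1=1 F2=0 (differ) -> 1
  row 1 [000001]: F1=1 F2=0 (differ) -> 1
  row 2 [000010]: F1=1 F2=0 (differ) -> 1
  row 3 [000011]: F1=1 F2=0 (differ) -> 1
  row 4 [000100]: F1=1 F2=0 (differ) -> 1
  (every remaining row is evaluated the same way; all 64 results are listed next)
Full result column, 8 rows per line (p,q,r fixed per line; s,t,u runs 000..111 left to right):
  rows 0-7 [p,q,r=000]: 11111111  (ones: 8)
  rows 8-15 [p,q,r=001]: 11110000  (ones: 4)
  rows 16-23 [p,q,r=010]: 00110011  (ones: 4)
  rows 24-31 [p,q,r=011]: 00110011  (ones: 4)
  rows 32-39 [p,q,r=100]: 11111111  (ones: 8)
  rows 40-47 [p,q,r=101]: 11110000  (ones: 4)
  rows 48-55 [p,q,r=110]: 00000000  (ones: 0)
  rows 56-63 [p,q,r=111]: 00000000  (ones: 0)
Disagreements = 8+4+4+4+8+4+0+0 = 32

32


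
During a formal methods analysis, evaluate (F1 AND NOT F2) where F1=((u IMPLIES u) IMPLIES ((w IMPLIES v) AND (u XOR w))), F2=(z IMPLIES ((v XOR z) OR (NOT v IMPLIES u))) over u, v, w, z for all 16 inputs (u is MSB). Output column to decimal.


F1 = ((u IMPLIES u) IMPLIES ((w IMPLIES v) AND (u XOR w)))
F2 = (z IMPLIES ((v XOR z) OR (NOT v IMPLIES u)))
Counterexample to F1=>F2 is where F1=1 and F2=0.
Evaluate each row (bits = u,v,w,z, MSB first):
  row 0 [0000]: F1=0 F2=1 -> F1&~F2 -> 0
  row 1 [0001]: F1=0 F2=1 -> F1&~F2 -> 0
  row 2 [0010]: F1=0 F2=1 -> F1&~F2 -> 0
  row 3 [0011]: F1=0 F2=1 -> F1&~F2 -> 0
  row 4 [0100]: F1=0 F2=1 -> F1&~F2 -> 0
  row 5 [0101]: F1=0 F2=1 -> F1&~F2 -> 0
  row 6 [0110]: F1=1 F2=1 -> F1&~F2 -> 0
  row 7 [0111]: F1=1 F2=1 -> F1&~F2 -> 0
  row 8 [1000]: F1=1 F2=1 -> F1&~F2 -> 0
  row 9 [1001]: F1=1 F2=1 -> F1&~F2 -> 0
  row 10 [1010]: F1=0 F2=1 -> F1&~F2 -> 0
  row 11 [1011]: F1=0 F2=1 -> F1&~F2 -> 0
  row 12 [1100]: F1=1 F2=1 -> F1&~F2 -> 0
  row 13 [1101]: F1=1 F2=1 -> F1&~F2 -> 0
  row 14 [1110]: F1=0 F2=1 -> F1&~F2 -> 0
  row 15 [1111]: F1=0 F2=1 -> F1&~F2 -> 0
Full result column, 4 rows per line (u,v fixed per line; w,z runs 00..11 left to right):
  rows 0-3 [u,v=00]: 0000  = hex 0
  rows 4-7 [u,v=01]: 0000  = hex 0
  rows 8-11 [u,v=10]: 0000  = hex 0
  rows 12-15 [u,v=11]: 0000  = hex 0
Counterexample vector (row 0 .. row 15) = 0000000000000000
Output column grouped in 4s = 0000 0000 0000 0000 = 0x0000
Convert to decimal digit by digit (value = value*16 + digit):
  0 -> 0
  0*16 + 0 = 0
  0*16 + 0 = 0
  0*16 + 0 = 0
Decimal = 0

0


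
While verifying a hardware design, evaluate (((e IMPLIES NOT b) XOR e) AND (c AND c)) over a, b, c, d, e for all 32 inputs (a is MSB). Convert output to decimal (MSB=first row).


Formula: (((e IMPLIES NOT b) XOR e) AND (c AND c)) over a, b, c, d, e (32 rows)
Evaluate each row (bits = a,b,c,d,e, MSB first):
  row 0 [00000]: (((0 IMPLIES NOT 0) XOR 0) AND (0 AND 0)) -> 0
  row 1 [00001]: (((1 IMPLIES NOT 0) XOR 1) AND (0 AND 0)) -> 0
  row 2 [00010]: (((0 IMPLIES NOT 0) XOR 0) AND (0 AND 0)) -> 0
  row 3 [00011]: (((1 IMPLIES NOT 0) XOR 1) AND (0 AND 0)) -> 0
  row 4 [00100]: (((0 IMPLIES NOT 0) XOR 0) AND (1 AND 1)) -> 1
  row 5 [00101]: (((1 IMPLIES NOT 0) XOR 1) AND (1 AND 1)) -> 0
  row 6 [00110]: (((0 IMPLIES NOT 0) XOR 0) AND (1 AND 1)) -> 1
  row 7 [00111]: (((1 IMPLIES NOT 0) XOR 1) AND (1 AND 1)) -> 0
  row 8 [01000]: (((0 IMPLIES NOT 1) XOR 0) AND (0 AND 0)) -> 0
  row 9 [01001]: (((1 IMPLIES NOT 1) XOR 1) AND (0 AND 0)) -> 0
  row 10 [01010]: (((0 IMPLIES NOT 1) XOR 0) AND (0 AND 0)) -> 0
  row 11 [01011]: (((1 IMPLIES NOT 1) XOR 1) AND (0 AND 0)) -> 0
  row 12 [01100]: (((0 IMPLIES NOT 1) XOR 0) AND (1 AND 1)) -> 1
  row 13 [01101]: (((1 IMPLIES NOT 1) XOR 1) AND (1 AND 1)) -> 1
  row 14 [01110]: (((0 IMPLIES NOT 1) XOR 0) AND (1 AND 1)) -> 1
  row 15 [01111]: (((1 IMPLIES NOT 1) XOR 1) AND (1 AND 1)) -> 1
  row 16 [10000]: (((0 IMPLIES NOT 0) XOR 0) AND (0 AND 0)) -> 0
  row 17 [10001]: (((1 IMPLIES NOT 0) XOR 1) AND (0 AND 0)) -> 0
  row 18 [10010]: (((0 IMPLIES NOT 0) XOR 0) AND (0 AND 0)) -> 0
  row 19 [10011]: (((1 IMPLIES NOT 0) XOR 1) AND (0 AND 0)) -> 0
  row 20 [10100]: (((0 IMPLIES NOT 0) XOR 0) AND (1 AND 1)) -> 1
  row 21 [10101]: (((1 IMPLIES NOT 0) XOR 1) AND (1 AND 1)) -> 0
  row 22 [10110]: (((0 IMPLIES NOT 0) XOR 0) AND (1 AND 1)) -> 1
  row 23 [10111]: (((1 IMPLIES NOT 0) XOR 1) AND (1 AND 1)) -> 0
  row 24 [11000]: (((0 IMPLIES NOT 1) XOR 0) AND (0 AND 0)) -> 0
  row 25 [11001]: (((1 IMPLIES NOT 1) XOR 1) AND (0 AND 0)) -> 0
  row 26 [11010]: (((0 IMPLIES NOT 1) XOR 0) AND (0 AND 0)) -> 0
  row 27 [11011]: (((1 IMPLIES NOT 1) XOR 1) AND (0 AND 0)) -> 0
  row 28 [11100]: (((0 IMPLIES NOT 1) XOR 0) AND (1 AND 1)) -> 1
  row 29 [11101]: (((1 IMPLIES NOT 1) XOR 1) AND (1 AND 1)) -> 1
  row 30 [11110]: (((0 IMPLIES NOT 1) XOR 0) AND (1 AND 1)) -> 1
  row 31 [11111]: (((1 IMPLIES NOT 1) XOR 1) AND (1 AND 1)) -> 1
Full result column, 4 rows per line (a,b,c fixed per line; d,e runs 00..11 left to right):
  rows 0-3 [a,b,c=000]: 0000  = hex 0
  rows 4-7 [a,b,c=001]: 1010  = hex A
  rows 8-11 [a,b,c=010]: 0000  = hex 0
  rows 12-15 [a,b,c=011]: 1111  = hex F
  rows 16-19 [a,b,c=100]: 0000  = hex 0
  rows 20-23 [a,b,c=101]: 1010  = hex A
  rows 24-27 [a,b,c=110]: 0000  = hex 0
  rows 28-31 [a,b,c=111]: 1111  = hex F
Output column (row 0 .. row 31) = 00001010000011110000101000001111
Output column grouped in 4s = 0000 1010 0000 1111 0000 1010 0000 1111 = 0x0A0F0A0F
Convert to decimal digit by digit (value = value*16 + digit):
  0 -> 0
  0*16 + 10 (A) = 10
  10*16 + 0 = 160
  160*16 + 15 (F) = 2575
  2575*16 + 0 = 41200
  41200*16 + 10 (A) = 659210
  659210*16 + 0 = 10547360
  10547360*16 + 15 (F) = 168757775
Decimal = 168757775

168757775


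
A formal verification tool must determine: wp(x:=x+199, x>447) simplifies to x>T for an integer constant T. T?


Formula: wp(x:=E, P) = P[E/x] (substitute E for x in postcondition)
Step 1: Postcondition: x>447
Step 2: Substitute x+199 for x: x+199>447
Step 3: Solve for x: x > 447-199 = 248

248


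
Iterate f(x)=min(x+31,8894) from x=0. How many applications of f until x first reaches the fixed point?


Step 1: x=0, cap=8894, increment=31
Step 2: x grows by 31 each step until capped at 8894; fixed point is x=8894
Step 3: iterations = ceil(8894/31) = 287

287


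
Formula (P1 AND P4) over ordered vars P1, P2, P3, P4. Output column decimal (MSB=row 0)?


Formula: (P1 AND P4) over P1, P2, P3, P4 (16 rows)
Evaluate each row (bits = P1,P2,P3,P4, MSB first):
  row 0 [0000]: (0 AND 0) -> 0
  row 1 [0001]: (0 AND 1) -> 0
  row 2 [0010]: (0 AND 0) -> 0
  row 3 [0011]: (0 AND 1) -> 0
  row 4 [0100]: (0 AND 0) -> 0
  row 5 [0101]: (0 AND 1) -> 0
  row 6 [0110]: (0 AND 0) -> 0
  row 7 [0111]: (0 AND 1) -> 0
  row 8 [1000]: (1 AND 0) -> 0
  row 9 [1001]: (1 AND 1) -> 1
  row 10 [1010]: (1 AND 0) -> 0
  row 11 [1011]: (1 AND 1) -> 1
  row 12 [1100]: (1 AND 0) -> 0
  row 13 [1101]: (1 AND 1) -> 1
  row 14 [1110]: (1 AND 0) -> 0
  row 15 [1111]: (1 AND 1) -> 1
Full result column, 4 rows per line (P1,P2 fixed per line; P3,P4 runs 00..11 left to right):
  rows 0-3 [P1,P2=00]: 0000  = hex 0
  rows 4-7 [P1,P2=01]: 0000  = hex 0
  rows 8-11 [P1,P2=10]: 0101  = hex 5
  rows 12-15 [P1,P2=11]: 0101  = hex 5
Output column (row 0 .. row 15) = 0000000001010101
Output column grouped in 4s = 0000 0000 0101 0101 = 0x0055
Convert to decimal digit by digit (value = value*16 + digit):
  0 -> 0
  0*16 + 0 = 0
  0*16 + 5 = 5
  5*16 + 5 = 85
Decimal = 85

85


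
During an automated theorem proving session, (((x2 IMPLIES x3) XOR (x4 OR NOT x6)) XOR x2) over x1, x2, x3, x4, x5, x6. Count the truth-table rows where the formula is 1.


Formula: (((x2 IMPLIES x3) XOR (x4 OR NOT x6)) XOR x2) over 6 vars (64 rows)
Evaluate each row (x1, x2, x3, x4, x5, x6 as bits, MSB first):
  row 0 [000000]: (((0 IMPLIES 0) XOR (0 OR NOT 0)) XOR 0) -> 0
  row 1 [000001]: (((0 IMPLIES 0) XOR (0 OR NOT 1)) XOR 0) -> 1
  row 2 [000010]: (((0 IMPLIES 0) XOR (0 OR NOT 0)) XOR 0) -> 0
  row 3 [000011]: (((0 IMPLIES 0) XOR (0 OR NOT 1)) XOR 0) -> 1
  row 4 [000100]: (((0 IMPLIES 0) XOR (1 OR NOT 0)) XOR 0) -> 0
  (every remaining row is evaluated the same way; all 64 results are listed next)
Full result column, 8 rows per line (x1,x2,x3 fixed per line; x4,x5,x6 runs 000..111 left to right):
  rows 0-7 [x1,x2,x3=000]: 01010000  (ones: 2)
  rows 8-15 [x1,x2,x3=001]: 01010000  (ones: 2)
  rows 16-23 [x1,x2,x3=010]: 01010000  (ones: 2)
  rows 24-31 [x1,x2,x3=011]: 10101111  (ones: 6)
  rows 32-39 [x1,x2,x3=100]: 01010000  (ones: 2)
  rows 40-47 [x1,x2,x3=101]: 01010000  (ones: 2)
  rows 48-55 [x1,x2,x3=110]: 01010000  (ones: 2)
  rows 56-63 [x1,x2,x3=111]: 10101111  (ones: 6)
Count of 1-rows = 2+2+2+6+2+2+2+6 = 24

24


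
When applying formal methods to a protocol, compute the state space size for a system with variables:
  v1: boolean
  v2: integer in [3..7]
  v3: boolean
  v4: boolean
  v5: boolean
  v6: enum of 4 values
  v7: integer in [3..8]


State space = product of domain sizes of all variables.
Domain sizes:
  v1 (boolean): 2
  v2 (integer in [3..7]): 5
  v3 (boolean): 2
  v4 (boolean): 2
  v5 (boolean): 2
  v6 (enum of 4 values): 4
  v7 (integer in [3..8]): 6
Product = 2 * 5 * 2 * 2 * 2 * 4 * 6 = 1920

1920


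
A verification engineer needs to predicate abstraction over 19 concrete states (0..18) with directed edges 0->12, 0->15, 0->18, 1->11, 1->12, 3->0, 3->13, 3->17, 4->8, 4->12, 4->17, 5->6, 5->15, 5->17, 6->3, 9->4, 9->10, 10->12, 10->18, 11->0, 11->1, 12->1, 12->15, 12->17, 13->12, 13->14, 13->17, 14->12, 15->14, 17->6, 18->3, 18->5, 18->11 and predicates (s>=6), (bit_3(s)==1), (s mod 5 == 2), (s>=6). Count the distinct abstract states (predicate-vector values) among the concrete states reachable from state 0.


BFS from 0:
Concrete reachable: {0, 1, 3, 5, 6, 11, 12, 13, 14, 15, 17, 18}
Abstract via predicates (s>=6), (bit_3(s)==1), (s mod 5 == 2), (s>=6):
  (0,0,0,0) <- {0, 1, 3, 5}
  (1,0,0,1) <- {6, 18}
  (1,0,1,1) <- {17}
  (1,1,0,1) <- {11, 13, 14, 15}
  (1,1,1,1) <- {12}
Distinct abstract states = 5

5


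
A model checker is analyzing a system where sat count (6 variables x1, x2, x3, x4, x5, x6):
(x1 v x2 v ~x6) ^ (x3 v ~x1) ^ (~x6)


CNF with 3 clauses over 6 vars (64 assignments).
An assignment satisfies CNF iff every clause has >=1 true literal.
Check each row (bits = x1,x2,x3,x4,x5,x6; clause T/F shown):
  row 0 [000000]: clauses=TTT -> 1
  row 1 [000001]: clauses=FTF -> 0
  row 2 [000010]: clauses=TTT -> 1
  row 3 [000011]: clauses=FTF -> 0
  row 4 [000100]: clauses=TTT -> 1
  (every remaining row is evaluated the same way; all 64 results are listed next)
Full result column, 8 rows per line (x1,x2,x3 fixed per line; x4,x5,x6 runs 000..111 left to right):
  rows 0-7 [x1,x2,x3=000]: 10101010  (ones: 4)
  rows 8-15 [x1,x2,x3=001]: 10101010  (ones: 4)
  rows 16-23 [x1,x2,x3=010]: 10101010  (ones: 4)
  rows 24-31 [x1,x2,x3=011]: 10101010  (ones: 4)
  rows 32-39 [x1,x2,x3=100]: 00000000  (ones: 0)
  rows 40-47 [x1,x2,x3=101]: 10101010  (ones: 4)
  rows 48-55 [x1,x2,x3=110]: 00000000  (ones: 0)
  rows 56-63 [x1,x2,x3=111]: 10101010  (ones: 4)
Satisfying assignments = 4+4+4+4+0+4+0+4 = 24

24


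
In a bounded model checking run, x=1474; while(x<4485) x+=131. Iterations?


Step 1: x goes from 1474 toward 4485 by 131; the body runs while x<4485, so iterations = ceil((bound-start)/step)
Step 2: Distance=3011
Step 3: ceil(3011/131)=23

23


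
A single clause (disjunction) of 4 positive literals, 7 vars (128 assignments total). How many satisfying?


Step 1: Total=2^7=128
Step 2: Unsat when all 4 false: 2^3=8
Step 3: Sat=128-8=120

120


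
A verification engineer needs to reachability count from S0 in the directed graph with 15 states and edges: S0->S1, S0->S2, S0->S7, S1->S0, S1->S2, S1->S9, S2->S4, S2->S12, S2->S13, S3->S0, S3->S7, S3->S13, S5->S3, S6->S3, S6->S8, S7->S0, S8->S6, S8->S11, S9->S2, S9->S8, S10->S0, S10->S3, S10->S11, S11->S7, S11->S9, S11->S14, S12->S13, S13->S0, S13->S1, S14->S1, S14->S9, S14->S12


BFS from S0:
  layer 0: {S0}
  layer 1: {S1, S2, S7}
  layer 2: {S4, S9, S12, S13}
  layer 3: {S8}
  layer 4: {S6, S11}
  layer 5: {S3, S14}
Reachable set: {S0, S1, S2, S3, S4, S6, S7, S8, S9, S11, S12, S13, S14}
Count = 13

13


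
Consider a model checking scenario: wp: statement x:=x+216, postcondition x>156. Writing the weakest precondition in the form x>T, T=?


Formula: wp(x:=E, P) = P[E/x] (substitute E for x in postcondition)
Step 1: Postcondition: x>156
Step 2: Substitute x+216 for x: x+216>156
Step 3: Solve for x: x > 156-216 = -60

-60


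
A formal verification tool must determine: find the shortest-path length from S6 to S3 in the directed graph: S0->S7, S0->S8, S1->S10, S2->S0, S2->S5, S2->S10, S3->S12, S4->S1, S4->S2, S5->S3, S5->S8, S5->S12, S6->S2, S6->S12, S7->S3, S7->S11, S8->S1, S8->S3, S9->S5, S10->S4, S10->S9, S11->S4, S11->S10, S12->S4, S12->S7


BFS layer-by-layer from S6:
  dist 0: {S6}
  dist 1: {S2, S12}
  dist 2: {S0, S4, S5, S7, S10}
  dist 3: {S1, S3, S8, S9, S11}
  -> S3 reached at distance 3
Shortest path length = 3

3


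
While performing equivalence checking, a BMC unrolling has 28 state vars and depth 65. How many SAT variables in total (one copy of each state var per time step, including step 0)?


BMC unrolls to depth k, creating one copy of each state var for steps 0..k.
Step count = 65 + 1 = 66 (steps 0 through 65)
Vars per step = 28
Total = 28 * 66 = 1848

1848


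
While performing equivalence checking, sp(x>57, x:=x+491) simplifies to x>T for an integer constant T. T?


Formula: sp(P, x:=E) = exists old_x. (x = E[old_x/x]) AND P[old_x/x] (old_x is the value of x before the assignment; eliminate old_x by solving x = E[old_x/x] for old_x)
Step 1: Precondition P: x>57, i.e. old_x > 57
Step 2: Assignment gives x = old_x + 491, so old_x = x - 491
Step 3: Substitute into P: x - 491 > 57
Step 4: Simplify: x > 57+491 = 548

548


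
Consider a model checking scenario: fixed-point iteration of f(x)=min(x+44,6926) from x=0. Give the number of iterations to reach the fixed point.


Step 1: x=0, cap=6926, increment=44
Step 2: x grows by 44 each step until capped at 6926; fixed point is x=6926
Step 3: iterations = ceil(6926/44) = 158

158


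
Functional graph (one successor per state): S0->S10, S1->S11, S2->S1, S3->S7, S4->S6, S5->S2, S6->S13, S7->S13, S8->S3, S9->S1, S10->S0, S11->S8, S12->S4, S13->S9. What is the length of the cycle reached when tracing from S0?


Trace from S0 until a state repeats:
  S0 -> S10 -> S0
S0 first seen at step 0, revisited at step 2.
Cycle length = 2 - 0 = 2

2


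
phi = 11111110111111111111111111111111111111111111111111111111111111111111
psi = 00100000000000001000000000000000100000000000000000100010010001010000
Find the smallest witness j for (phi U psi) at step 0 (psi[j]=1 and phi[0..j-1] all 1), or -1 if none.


(phi U psi) at 0: need smallest j with psi[j]=1 and phi[i]=1 for all i in [0,j).
Scan from step 0:
  step 0: phi=1, psi=0 -> continue
  step 1: phi=1, psi=0 -> continue
  step 2: psi=1 and phi held for [0,2) -> witness found
Witness step = 2

2


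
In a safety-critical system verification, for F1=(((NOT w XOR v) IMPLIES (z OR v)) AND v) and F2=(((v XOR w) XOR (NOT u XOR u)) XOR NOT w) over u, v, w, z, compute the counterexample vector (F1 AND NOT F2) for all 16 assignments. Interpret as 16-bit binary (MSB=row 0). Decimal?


F1 = (((NOT w XOR v) IMPLIES (z OR v)) AND v)
F2 = (((v XOR w) XOR (NOT u XOR u)) XOR NOT w)
Counterexample to F1=>F2 is where F1=1 and F2=0.
Evaluate each row (bits = u,v,w,z, MSB first):
  row 0 [0000]: F1=0 F2=0 -> F1&~F2 -> 0
  row 1 [0001]: F1=0 F2=0 -> F1&~F2 -> 0
  row 2 [0010]: F1=0 F2=0 -> F1&~F2 -> 0
  row 3 [0011]: F1=0 F2=0 -> F1&~F2 -> 0
  row 4 [0100]: F1=1 F2=1 -> F1&~F2 -> 0
  row 5 [0101]: F1=1 F2=1 -> F1&~F2 -> 0
  row 6 [0110]: F1=1 F2=1 -> F1&~F2 -> 0
  row 7 [0111]: F1=1 F2=1 -> F1&~F2 -> 0
  row 8 [1000]: F1=0 F2=0 -> F1&~F2 -> 0
  row 9 [1001]: F1=0 F2=0 -> F1&~F2 -> 0
  row 10 [1010]: F1=0 F2=0 -> F1&~F2 -> 0
  row 11 [1011]: F1=0 F2=0 -> F1&~F2 -> 0
  row 12 [1100]: F1=1 F2=1 -> F1&~F2 -> 0
  row 13 [1101]: F1=1 F2=1 -> F1&~F2 -> 0
  row 14 [1110]: F1=1 F2=1 -> F1&~F2 -> 0
  row 15 [1111]: F1=1 F2=1 -> F1&~F2 -> 0
Full result column, 4 rows per line (u,v fixed per line; w,z runs 00..11 left to right):
  rows 0-3 [u,v=00]: 0000  = hex 0
  rows 4-7 [u,v=01]: 0000  = hex 0
  rows 8-11 [u,v=10]: 0000  = hex 0
  rows 12-15 [u,v=11]: 0000  = hex 0
Counterexample vector (row 0 .. row 15) = 0000000000000000
Output column grouped in 4s = 0000 0000 0000 0000 = 0x0000
Convert to decimal digit by digit (value = value*16 + digit):
  0 -> 0
  0*16 + 0 = 0
  0*16 + 0 = 0
  0*16 + 0 = 0
Decimal = 0

0


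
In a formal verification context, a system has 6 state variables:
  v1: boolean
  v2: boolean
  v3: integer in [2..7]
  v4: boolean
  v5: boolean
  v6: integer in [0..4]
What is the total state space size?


State space = product of domain sizes of all variables.
Domain sizes:
  v1 (boolean): 2
  v2 (boolean): 2
  v3 (integer in [2..7]): 6
  v4 (boolean): 2
  v5 (boolean): 2
  v6 (integer in [0..4]): 5
Product = 2 * 2 * 6 * 2 * 2 * 5 = 480

480


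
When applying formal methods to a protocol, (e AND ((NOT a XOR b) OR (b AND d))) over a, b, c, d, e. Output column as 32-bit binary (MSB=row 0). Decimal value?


Formula: (e AND ((NOT a XOR b) OR (b AND d))) over a, b, c, d, e (32 rows)
Evaluate each row (bits = a,b,c,d,e, MSB first):
  row 0 [00000]: (0 AND ((NOT 0 XOR 0) OR (0 AND 0))) -> 0
  row 1 [00001]: (1 AND ((NOT 0 XOR 0) OR (0 AND 0))) -> 1
  row 2 [00010]: (0 AND ((NOT 0 XOR 0) OR (0 AND 1))) -> 0
  row 3 [00011]: (1 AND ((NOT 0 XOR 0) OR (0 AND 1))) -> 1
  row 4 [00100]: (0 AND ((NOT 0 XOR 0) OR (0 AND 0))) -> 0
  row 5 [00101]: (1 AND ((NOT 0 XOR 0) OR (0 AND 0))) -> 1
  row 6 [00110]: (0 AND ((NOT 0 XOR 0) OR (0 AND 1))) -> 0
  row 7 [00111]: (1 AND ((NOT 0 XOR 0) OR (0 AND 1))) -> 1
  row 8 [01000]: (0 AND ((NOT 0 XOR 1) OR (1 AND 0))) -> 0
  row 9 [01001]: (1 AND ((NOT 0 XOR 1) OR (1 AND 0))) -> 0
  row 10 [01010]: (0 AND ((NOT 0 XOR 1) OR (1 AND 1))) -> 0
  row 11 [01011]: (1 AND ((NOT 0 XOR 1) OR (1 AND 1))) -> 1
  row 12 [01100]: (0 AND ((NOT 0 XOR 1) OR (1 AND 0))) -> 0
  row 13 [01101]: (1 AND ((NOT 0 XOR 1) OR (1 AND 0))) -> 0
  row 14 [01110]: (0 AND ((NOT 0 XOR 1) OR (1 AND 1))) -> 0
  row 15 [01111]: (1 AND ((NOT 0 XOR 1) OR (1 AND 1))) -> 1
  row 16 [10000]: (0 AND ((NOT 1 XOR 0) OR (0 AND 0))) -> 0
  row 17 [10001]: (1 AND ((NOT 1 XOR 0) OR (0 AND 0))) -> 0
  row 18 [10010]: (0 AND ((NOT 1 XOR 0) OR (0 AND 1))) -> 0
  row 19 [10011]: (1 AND ((NOT 1 XOR 0) OR (0 AND 1))) -> 0
  row 20 [10100]: (0 AND ((NOT 1 XOR 0) OR (0 AND 0))) -> 0
  row 21 [10101]: (1 AND ((NOT 1 XOR 0) OR (0 AND 0))) -> 0
  row 22 [10110]: (0 AND ((NOT 1 XOR 0) OR (0 AND 1))) -> 0
  row 23 [10111]: (1 AND ((NOT 1 XOR 0) OR (0 AND 1))) -> 0
  row 24 [11000]: (0 AND ((NOT 1 XOR 1) OR (1 AND 0))) -> 0
  row 25 [11001]: (1 AND ((NOT 1 XOR 1) OR (1 AND 0))) -> 1
  row 26 [11010]: (0 AND ((NOT 1 XOR 1) OR (1 AND 1))) -> 0
  row 27 [11011]: (1 AND ((NOT 1 XOR 1) OR (1 AND 1))) -> 1
  row 28 [11100]: (0 AND ((NOT 1 XOR 1) OR (1 AND 0))) -> 0
  row 29 [11101]: (1 AND ((NOT 1 XOR 1) OR (1 AND 0))) -> 1
  row 30 [11110]: (0 AND ((NOT 1 XOR 1) OR (1 AND 1))) -> 0
  row 31 [11111]: (1 AND ((NOT 1 XOR 1) OR (1 AND 1))) -> 1
Full result column, 4 rows per line (a,b,c fixed per line; d,e runs 00..11 left to right):
  rows 0-3 [a,b,c=000]: 0101  = hex 5
  rows 4-7 [a,b,c=001]: 0101  = hex 5
  rows 8-11 [a,b,c=010]: 0001  = hex 1
  rows 12-15 [a,b,c=011]: 0001  = hex 1
  rows 16-19 [a,b,c=100]: 0000  = hex 0
  rows 20-23 [a,b,c=101]: 0000  = hex 0
  rows 24-27 [a,b,c=110]: 0101  = hex 5
  rows 28-31 [a,b,c=111]: 0101  = hex 5
Output column (row 0 .. row 31) = 01010101000100010000000001010101
Output column grouped in 4s = 0101 0101 0001 0001 0000 0000 0101 0101 = 0x55110055
Convert to decimal digit by digit (value = value*16 + digit):
  5 -> 5
  5*16 + 5 = 85
  85*16 + 1 = 1361
  1361*16 + 1 = 21777
  21777*16 + 0 = 348432
  348432*16 + 0 = 5574912
  5574912*16 + 5 = 89198597
  89198597*16 + 5 = 1427177557
Decimal = 1427177557

1427177557


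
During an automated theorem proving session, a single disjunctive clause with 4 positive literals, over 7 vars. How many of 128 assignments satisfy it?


Step 1: Total=2^7=128
Step 2: Unsat when all 4 false: 2^3=8
Step 3: Sat=128-8=120

120


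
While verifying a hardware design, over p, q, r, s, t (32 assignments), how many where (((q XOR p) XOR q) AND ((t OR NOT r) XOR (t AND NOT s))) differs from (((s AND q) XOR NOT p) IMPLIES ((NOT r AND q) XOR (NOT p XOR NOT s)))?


F1 = (((q XOR p) XOR q) AND ((t OR NOT r) XOR (t AND NOT s)))
F2 = (((s AND q) XOR NOT p) IMPLIES ((NOT r AND q) XOR (NOT p XOR NOT s)))
Evaluate both on each of 32 rows (bits = p,q,r,s,t):
  row 0 [00000]: F1=0 F2=0 -> 0
  row 1 [00001]: F1=0 F2=0 -> 0
  row 2 [00010]: F1=0 F2=1 (differ) -> 1
  row 3 [00011]: F1=0 F2=1 (differ) -> 1
  row 4 [00100]: F1=0 F2=0 -> 0
  row 5 [00101]: F1=0 F2=0 -> 0
  row 6 [00110]: F1=0 F2=1 (differ) -> 1
  row 7 [00111]: F1=0 F2=1 (differ) -> 1
  row 8 [01000]: F1=0 F2=1 (differ) -> 1
  row 9 [01001]: F1=0 F2=1 (differ) -> 1
  row 10 [01010]: F1=0 F2=1 (differ) -> 1
  row 11 [01011]: F1=0 F2=1 (differ) -> 1
  row 12 [01100]: F1=0 F2=0 -> 0
  row 13 [01101]: F1=0 F2=0 -> 0
  row 14 [01110]: F1=0 F2=1 (differ) -> 1
  row 15 [01111]: F1=0 F2=1 (differ) -> 1
  row 16 [10000]: F1=1 F2=1 -> 0
  row 17 [10001]: F1=0 F2=1 (differ) -> 1
  row 18 [10010]: F1=1 F2=1 -> 0
  row 19 [10011]: F1=1 F2=1 -> 0
  row 20 [10100]: F1=0 F2=1 (differ) -> 1
  row 21 [10101]: F1=0 F2=1 (differ) -> 1
  row 22 [10110]: F1=0 F2=1 (differ) -> 1
  row 23 [10111]: F1=1 F2=1 -> 0
  row 24 [11000]: F1=1 F2=1 -> 0
  row 25 [11001]: F1=0 F2=1 (differ) -> 1
  row 26 [11010]: F1=1 F2=1 -> 0
  row 27 [11011]: F1=1 F2=1 -> 0
  row 28 [11100]: F1=0 F2=1 (differ) -> 1
  row 29 [11101]: F1=0 F2=1 (differ) -> 1
  row 30 [11110]: F1=0 F2=0 -> 0
  row 31 [11111]: F1=1 F2=0 (differ) -> 1
Full result column, 8 rows per line (p,q fixed per line; r,s,t runs 000..111 left to right):
  rows 0-7 [p,q=00]: 00110011  (ones: 4)
  rows 8-15 [p,q=01]: 11110011  (ones: 6)
  rows 16-23 [p,q=10]: 01001110  (ones: 4)
  rows 24-31 [p,q=11]: 01001101  (ones: 4)
Disagreements = 4+6+4+4 = 18

18


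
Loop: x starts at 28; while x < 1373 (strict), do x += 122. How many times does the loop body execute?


Step 1: x goes from 28 toward 1373 by 122; the body runs while x<1373, so iterations = ceil((bound-start)/step)
Step 2: Distance=1345
Step 3: ceil(1345/122)=12

12


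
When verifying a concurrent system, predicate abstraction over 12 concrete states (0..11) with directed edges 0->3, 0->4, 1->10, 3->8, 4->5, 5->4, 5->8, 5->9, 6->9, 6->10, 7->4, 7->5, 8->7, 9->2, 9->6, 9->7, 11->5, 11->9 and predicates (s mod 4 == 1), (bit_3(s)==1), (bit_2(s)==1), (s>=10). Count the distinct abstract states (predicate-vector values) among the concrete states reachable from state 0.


BFS from 0:
Concrete reachable: {0, 2, 3, 4, 5, 6, 7, 8, 9, 10}
Abstract via predicates (s mod 4 == 1), (bit_3(s)==1), (bit_2(s)==1), (s>=10):
  (0,0,0,0) <- {0, 2, 3}
  (0,0,1,0) <- {4, 6, 7}
  (0,1,0,0) <- {8}
  (0,1,0,1) <- {10}
  (1,0,1,0) <- {5}
  (1,1,0,0) <- {9}
Distinct abstract states = 6

6


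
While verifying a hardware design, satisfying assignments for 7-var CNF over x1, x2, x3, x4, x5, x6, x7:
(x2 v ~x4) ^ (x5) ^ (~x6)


CNF with 3 clauses over 7 vars (128 assignments).
An assignment satisfies CNF iff every clause has >=1 true literal.
Check each row (bits = x1,x2,x3,x4,x5,x6,x7; clause T/F shown):
  row 0 [0000000]: clauses=TFT -> 0
  row 1 [0000001]: clauses=TFT -> 0
  row 2 [0000010]: clauses=TFF -> 0
  row 3 [0000011]: clauses=TFF -> 0
  row 4 [0000100]: clauses=TTT -> 1
  (every remaining row is evaluated the same way; all 128 results are listed next)
Full result column, 8 rows per line (x1,x2,x3,x4 fixed per line; x5,x6,x7 runs 000..111 left to right):
  rows 0-7 [x1,x2,x3,x4=0000]: 00001100  (ones: 2)
  rows 8-15 [x1,x2,x3,x4=0001]: 00000000  (ones: 0)
  rows 16-23 [x1,x2,x3,x4=0010]: 00001100  (ones: 2)
  rows 24-31 [x1,x2,x3,x4=0011]: 00000000  (ones: 0)
  rows 32-39 [x1,x2,x3,x4=0100]: 00001100  (ones: 2)
  rows 40-47 [x1,x2,x3,x4=0101]: 00001100  (ones: 2)
  rows 48-55 [x1,x2,x3,x4=0110]: 00001100  (ones: 2)
  rows 56-63 [x1,x2,x3,x4=0111]: 00001100  (ones: 2)
  rows 64-71 [x1,x2,x3,x4=1000]: 00001100  (ones: 2)
  rows 72-79 [x1,x2,x3,x4=1001]: 00000000  (ones: 0)
  rows 80-87 [x1,x2,x3,x4=1010]: 00001100  (ones: 2)
  rows 88-95 [x1,x2,x3,x4=1011]: 00000000  (ones: 0)
  rows 96-103 [x1,x2,x3,x4=1100]: 00001100  (ones: 2)
  rows 104-111 [x1,x2,x3,x4=1101]: 00001100  (ones: 2)
  rows 112-119 [x1,x2,x3,x4=1110]: 00001100  (ones: 2)
  rows 120-127 [x1,x2,x3,x4=1111]: 00001100  (ones: 2)
Satisfying assignments = 2+0+2+0+2+2+2+2+2+0+2+0+2+2+2+2 = 24

24


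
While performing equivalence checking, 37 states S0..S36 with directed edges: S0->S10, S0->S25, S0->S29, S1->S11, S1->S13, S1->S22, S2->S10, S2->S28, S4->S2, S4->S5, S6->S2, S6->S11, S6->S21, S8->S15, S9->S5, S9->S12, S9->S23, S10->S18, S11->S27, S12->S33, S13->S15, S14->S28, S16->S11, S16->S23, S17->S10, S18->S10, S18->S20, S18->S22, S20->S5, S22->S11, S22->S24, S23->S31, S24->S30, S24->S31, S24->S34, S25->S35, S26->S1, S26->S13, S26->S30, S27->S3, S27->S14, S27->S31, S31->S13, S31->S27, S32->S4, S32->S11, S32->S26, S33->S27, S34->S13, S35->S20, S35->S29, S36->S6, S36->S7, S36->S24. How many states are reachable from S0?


BFS from S0:
  layer 0: {S0}
  layer 1: {S10, S25, S29}
  layer 2: {S18, S35}
  layer 3: {S20, S22}
  layer 4: {S5, S11, S24}
  layer 5: {S27, S30, S31, S34}
  layer 6: {S3, S13, S14}
  layer 7: {S15, S28}
Reachable set: {S0, S3, S5, S10, S11, S13, S14, S15, S18, S20, S22, S24, S25, S27, S28, S29, S30, S31, S34, S35}
Count = 20

20


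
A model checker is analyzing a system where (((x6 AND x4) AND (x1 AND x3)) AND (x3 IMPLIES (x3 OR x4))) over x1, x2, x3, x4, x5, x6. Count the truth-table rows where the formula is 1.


Formula: (((x6 AND x4) AND (x1 AND x3)) AND (x3 IMPLIES (x3 OR x4))) over 6 vars (64 rows)
Evaluate each row (x1, x2, x3, x4, x5, x6 as bits, MSB first):
  row 0 [000000]: (((0 AND 0) AND (0 AND 0)) AND (0 IMPLIES (0 OR 0))) -> 0
  row 1 [000001]: (((1 AND 0) AND (0 AND 0)) AND (0 IMPLIES (0 OR 0))) -> 0
  row 2 [000010]: (((0 AND 0) AND (0 AND 0)) AND (0 IMPLIES (0 OR 0))) -> 0
  row 3 [000011]: (((1 AND 0) AND (0 AND 0)) AND (0 IMPLIES (0 OR 0))) -> 0
  row 4 [000100]: (((0 AND 1) AND (0 AND 0)) AND (0 IMPLIES (0 OR 1))) -> 0
  (every remaining row is evaluated the same way; all 64 results are listed next)
Full result column, 8 rows per line (x1,x2,x3 fixed per line; x4,x5,x6 runs 000..111 left to right):
  rows 0-7 [x1,x2,x3=000]: 00000000  (ones: 0)
  rows 8-15 [x1,x2,x3=001]: 00000000  (ones: 0)
  rows 16-23 [x1,x2,x3=010]: 00000000  (ones: 0)
  rows 24-31 [x1,x2,x3=011]: 00000000  (ones: 0)
  rows 32-39 [x1,x2,x3=100]: 00000000  (ones: 0)
  rows 40-47 [x1,x2,x3=101]: 00000101  (ones: 2)
  rows 48-55 [x1,x2,x3=110]: 00000000  (ones: 0)
  rows 56-63 [x1,x2,x3=111]: 00000101  (ones: 2)
Count of 1-rows = 0+0+0+0+0+2+0+2 = 4

4


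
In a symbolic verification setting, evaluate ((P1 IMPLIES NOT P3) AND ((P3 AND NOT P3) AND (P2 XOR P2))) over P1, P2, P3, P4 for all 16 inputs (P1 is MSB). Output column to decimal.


Formula: ((P1 IMPLIES NOT P3) AND ((P3 AND NOT P3) AND (P2 XOR P2))) over P1, P2, P3, P4 (16 rows)
Evaluate each row (bits = P1,P2,P3,P4, MSB first):
  row 0 [0000]: ((0 IMPLIES NOT 0) AND ((0 AND NOT 0) AND (0 XOR 0))) -> 0
  row 1 [0001]: ((0 IMPLIES NOT 0) AND ((0 AND NOT 0) AND (0 XOR 0))) -> 0
  row 2 [0010]: ((0 IMPLIES NOT 1) AND ((1 AND NOT 1) AND (0 XOR 0))) -> 0
  row 3 [0011]: ((0 IMPLIES NOT 1) AND ((1 AND NOT 1) AND (0 XOR 0))) -> 0
  row 4 [0100]: ((0 IMPLIES NOT 0) AND ((0 AND NOT 0) AND (1 XOR 1))) -> 0
  row 5 [0101]: ((0 IMPLIES NOT 0) AND ((0 AND NOT 0) AND (1 XOR 1))) -> 0
  row 6 [0110]: ((0 IMPLIES NOT 1) AND ((1 AND NOT 1) AND (1 XOR 1))) -> 0
  row 7 [0111]: ((0 IMPLIES NOT 1) AND ((1 AND NOT 1) AND (1 XOR 1))) -> 0
  row 8 [1000]: ((1 IMPLIES NOT 0) AND ((0 AND NOT 0) AND (0 XOR 0))) -> 0
  row 9 [1001]: ((1 IMPLIES NOT 0) AND ((0 AND NOT 0) AND (0 XOR 0))) -> 0
  row 10 [1010]: ((1 IMPLIES NOT 1) AND ((1 AND NOT 1) AND (0 XOR 0))) -> 0
  row 11 [1011]: ((1 IMPLIES NOT 1) AND ((1 AND NOT 1) AND (0 XOR 0))) -> 0
  row 12 [1100]: ((1 IMPLIES NOT 0) AND ((0 AND NOT 0) AND (1 XOR 1))) -> 0
  row 13 [1101]: ((1 IMPLIES NOT 0) AND ((0 AND NOT 0) AND (1 XOR 1))) -> 0
  row 14 [1110]: ((1 IMPLIES NOT 1) AND ((1 AND NOT 1) AND (1 XOR 1))) -> 0
  row 15 [1111]: ((1 IMPLIES NOT 1) AND ((1 AND NOT 1) AND (1 XOR 1))) -> 0
Full result column, 4 rows per line (P1,P2 fixed per line; P3,P4 runs 00..11 left to right):
  rows 0-3 [P1,P2=00]: 0000  = hex 0
  rows 4-7 [P1,P2=01]: 0000  = hex 0
  rows 8-11 [P1,P2=10]: 0000  = hex 0
  rows 12-15 [P1,P2=11]: 0000  = hex 0
Output column (row 0 .. row 15) = 0000000000000000
Output column grouped in 4s = 0000 0000 0000 0000 = 0x0000
Convert to decimal digit by digit (value = value*16 + digit):
  0 -> 0
  0*16 + 0 = 0
  0*16 + 0 = 0
  0*16 + 0 = 0
Decimal = 0

0


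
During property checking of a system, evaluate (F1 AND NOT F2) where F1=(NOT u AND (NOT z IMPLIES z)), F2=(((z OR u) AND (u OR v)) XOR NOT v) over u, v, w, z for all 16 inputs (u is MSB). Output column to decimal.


F1 = (NOT u AND (NOT z IMPLIES z))
F2 = (((z OR u) AND (u OR v)) XOR NOT v)
Counterexample to F1=>F2 is where F1=1 and F2=0.
Evaluate each row (bits = u,v,w,z, MSB first):
  row 0 [0000]: F1=0 F2=1 -> F1&~F2 -> 0
  row 1 [0001]: F1=1 F2=1 -> F1&~F2 -> 0
  row 2 [0010]: F1=0 F2=1 -> F1&~F2 -> 0
  row 3 [0011]: F1=1 F2=1 -> F1&~F2 -> 0
  row 4 [0100]: F1=0 F2=0 -> F1&~F2 -> 0
  row 5 [0101]: F1=1 F2=1 -> F1&~F2 -> 0
  row 6 [0110]: F1=0 F2=0 -> F1&~F2 -> 0
  row 7 [0111]: F1=1 F2=1 -> F1&~F2 -> 0
  row 8 [1000]: F1=0 F2=0 -> F1&~F2 -> 0
  row 9 [1001]: F1=0 F2=0 -> F1&~F2 -> 0
  row 10 [1010]: F1=0 F2=0 -> F1&~F2 -> 0
  row 11 [1011]: F1=0 F2=0 -> F1&~F2 -> 0
  row 12 [1100]: F1=0 F2=1 -> F1&~F2 -> 0
  row 13 [1101]: F1=0 F2=1 -> F1&~F2 -> 0
  row 14 [1110]: F1=0 F2=1 -> F1&~F2 -> 0
  row 15 [1111]: F1=0 F2=1 -> F1&~F2 -> 0
Full result column, 4 rows per line (u,v fixed per line; w,z runs 00..11 left to right):
  rows 0-3 [u,v=00]: 0000  = hex 0
  rows 4-7 [u,v=01]: 0000  = hex 0
  rows 8-11 [u,v=10]: 0000  = hex 0
  rows 12-15 [u,v=11]: 0000  = hex 0
Counterexample vector (row 0 .. row 15) = 0000000000000000
Output column grouped in 4s = 0000 0000 0000 0000 = 0x0000
Convert to decimal digit by digit (value = value*16 + digit):
  0 -> 0
  0*16 + 0 = 0
  0*16 + 0 = 0
  0*16 + 0 = 0
Decimal = 0

0


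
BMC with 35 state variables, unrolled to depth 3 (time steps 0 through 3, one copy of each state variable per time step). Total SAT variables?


BMC unrolls to depth k, creating one copy of each state var for steps 0..k.
Step count = 3 + 1 = 4 (steps 0 through 3)
Vars per step = 35
Total = 35 * 4 = 140

140


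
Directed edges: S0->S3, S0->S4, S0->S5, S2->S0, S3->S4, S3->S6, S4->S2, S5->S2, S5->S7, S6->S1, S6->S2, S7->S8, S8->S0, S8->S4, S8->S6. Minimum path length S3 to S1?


BFS layer-by-layer from S3:
  dist 0: {S3}
  dist 1: {S4, S6}
  dist 2: {S1, S2}
  -> S1 reached at distance 2
Shortest path length = 2

2


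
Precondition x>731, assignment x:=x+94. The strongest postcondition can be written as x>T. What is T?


Formula: sp(P, x:=E) = exists old_x. (x = E[old_x/x]) AND P[old_x/x] (old_x is the value of x before the assignment; eliminate old_x by solving x = E[old_x/x] for old_x)
Step 1: Precondition P: x>731, i.e. old_x > 731
Step 2: Assignment gives x = old_x + 94, so old_x = x - 94
Step 3: Substitute into P: x - 94 > 731
Step 4: Simplify: x > 731+94 = 825

825


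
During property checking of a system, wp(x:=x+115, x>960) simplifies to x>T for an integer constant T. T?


Formula: wp(x:=E, P) = P[E/x] (substitute E for x in postcondition)
Step 1: Postcondition: x>960
Step 2: Substitute x+115 for x: x+115>960
Step 3: Solve for x: x > 960-115 = 845

845


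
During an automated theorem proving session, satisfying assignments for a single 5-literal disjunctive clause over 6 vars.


Step 1: Total=2^6=64
Step 2: Unsat when all 5 false: 2^1=2
Step 3: Sat=64-2=62

62


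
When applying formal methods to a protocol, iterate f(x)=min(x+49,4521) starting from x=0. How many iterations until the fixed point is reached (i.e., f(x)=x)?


Step 1: x=0, cap=4521, increment=49
Step 2: x grows by 49 each step until capped at 4521; fixed point is x=4521
Step 3: iterations = ceil(4521/49) = 93

93


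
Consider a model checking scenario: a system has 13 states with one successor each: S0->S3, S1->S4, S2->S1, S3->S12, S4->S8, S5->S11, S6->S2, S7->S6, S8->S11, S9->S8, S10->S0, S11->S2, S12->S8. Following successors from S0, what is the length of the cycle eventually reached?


Trace from S0 until a state repeats:
  S0 -> S3 -> S12 -> S8 -> S11 -> S2 -> S1 -> S4 -> S8
S8 first seen at step 3, revisited at step 8.
Cycle length = 8 - 3 = 5

5


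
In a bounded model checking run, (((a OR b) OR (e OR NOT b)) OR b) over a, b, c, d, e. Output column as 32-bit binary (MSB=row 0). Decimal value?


Formula: (((a OR b) OR (e OR NOT b)) OR b) over a, b, c, d, e (32 rows)
Evaluate each row (bits = a,b,c,d,e, MSB first):
  row 0 [00000]: (((0 OR 0) OR (0 OR NOT 0)) OR 0) -> 1
  row 1 [00001]: (((0 OR 0) OR (1 OR NOT 0)) OR 0) -> 1
  row 2 [00010]: (((0 OR 0) OR (0 OR NOT 0)) OR 0) -> 1
  row 3 [00011]: (((0 OR 0) OR (1 OR NOT 0)) OR 0) -> 1
  row 4 [00100]: (((0 OR 0) OR (0 OR NOT 0)) OR 0) -> 1
  row 5 [00101]: (((0 OR 0) OR (1 OR NOT 0)) OR 0) -> 1
  row 6 [00110]: (((0 OR 0) OR (0 OR NOT 0)) OR 0) -> 1
  row 7 [00111]: (((0 OR 0) OR (1 OR NOT 0)) OR 0) -> 1
  row 8 [01000]: (((0 OR 1) OR (0 OR NOT 1)) OR 1) -> 1
  row 9 [01001]: (((0 OR 1) OR (1 OR NOT 1)) OR 1) -> 1
  row 10 [01010]: (((0 OR 1) OR (0 OR NOT 1)) OR 1) -> 1
  row 11 [01011]: (((0 OR 1) OR (1 OR NOT 1)) OR 1) -> 1
  row 12 [01100]: (((0 OR 1) OR (0 OR NOT 1)) OR 1) -> 1
  row 13 [01101]: (((0 OR 1) OR (1 OR NOT 1)) OR 1) -> 1
  row 14 [01110]: (((0 OR 1) OR (0 OR NOT 1)) OR 1) -> 1
  row 15 [01111]: (((0 OR 1) OR (1 OR NOT 1)) OR 1) -> 1
  row 16 [10000]: (((1 OR 0) OR (0 OR NOT 0)) OR 0) -> 1
  row 17 [10001]: (((1 OR 0) OR (1 OR NOT 0)) OR 0) -> 1
  row 18 [10010]: (((1 OR 0) OR (0 OR NOT 0)) OR 0) -> 1
  row 19 [10011]: (((1 OR 0) OR (1 OR NOT 0)) OR 0) -> 1
  row 20 [10100]: (((1 OR 0) OR (0 OR NOT 0)) OR 0) -> 1
  row 21 [10101]: (((1 OR 0) OR (1 OR NOT 0)) OR 0) -> 1
  row 22 [10110]: (((1 OR 0) OR (0 OR NOT 0)) OR 0) -> 1
  row 23 [10111]: (((1 OR 0) OR (1 OR NOT 0)) OR 0) -> 1
  row 24 [11000]: (((1 OR 1) OR (0 OR NOT 1)) OR 1) -> 1
  row 25 [11001]: (((1 OR 1) OR (1 OR NOT 1)) OR 1) -> 1
  row 26 [11010]: (((1 OR 1) OR (0 OR NOT 1)) OR 1) -> 1
  row 27 [11011]: (((1 OR 1) OR (1 OR NOT 1)) OR 1) -> 1
  row 28 [11100]: (((1 OR 1) OR (0 OR NOT 1)) OR 1) -> 1
  row 29 [11101]: (((1 OR 1) OR (1 OR NOT 1)) OR 1) -> 1
  row 30 [11110]: (((1 OR 1) OR (0 OR NOT 1)) OR 1) -> 1
  row 31 [11111]: (((1 OR 1) OR (1 OR NOT 1)) OR 1) -> 1
Full result column, 4 rows per line (a,b,c fixed per line; d,e runs 00..11 left to right):
  rows 0-3 [a,b,c=000]: 1111  = hex F
  rows 4-7 [a,b,c=001]: 1111  = hex F
  rows 8-11 [a,b,c=010]: 1111  = hex F
  rows 12-15 [a,b,c=011]: 1111  = hex F
  rows 16-19 [a,b,c=100]: 1111  = hex F
  rows 20-23 [a,b,c=101]: 1111  = hex F
  rows 24-27 [a,b,c=110]: 1111  = hex F
  rows 28-31 [a,b,c=111]: 1111  = hex F
Output column (row 0 .. row 31) = 11111111111111111111111111111111
Output column grouped in 4s = 1111 1111 1111 1111 1111 1111 1111 1111 = 0xFFFFFFFF
Convert to decimal digit by digit (value = value*16 + digit):
  F -> 15
  15*16 + 15 (F) = 255
  255*16 + 15 (F) = 4095
  4095*16 + 15 (F) = 65535
  65535*16 + 15 (F) = 1048575
  1048575*16 + 15 (F) = 16777215
  16777215*16 + 15 (F) = 268435455
  268435455*16 + 15 (F) = 4294967295
Decimal = 4294967295

4294967295


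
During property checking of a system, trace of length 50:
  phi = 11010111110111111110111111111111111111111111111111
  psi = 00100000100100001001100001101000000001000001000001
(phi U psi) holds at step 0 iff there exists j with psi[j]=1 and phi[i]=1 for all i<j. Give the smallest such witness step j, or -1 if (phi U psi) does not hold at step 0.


(phi U psi) at 0: need smallest j with psi[j]=1 and phi[i]=1 for all i in [0,j).
Scan from step 0:
  step 0: phi=1, psi=0 -> continue
  step 1: phi=1, psi=0 -> continue
  step 2: psi=1 and phi held for [0,2) -> witness found
Witness step = 2

2


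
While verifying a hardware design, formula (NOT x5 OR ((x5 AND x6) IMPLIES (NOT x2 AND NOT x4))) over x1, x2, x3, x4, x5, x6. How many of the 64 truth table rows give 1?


Formula: (NOT x5 OR ((x5 AND x6) IMPLIES (NOT x2 AND NOT x4))) over 6 vars (64 rows)
Evaluate each row (x1, x2, x3, x4, x5, x6 as bits, MSB first):
  row 0 [000000]: (NOT 0 OR ((0 AND 0) IMPLIES (NOT 0 AND NOT 0))) -> 1
  row 1 [000001]: (NOT 0 OR ((0 AND 1) IMPLIES (NOT 0 AND NOT 0))) -> 1
  row 2 [000010]: (NOT 1 OR ((1 AND 0) IMPLIES (NOT 0 AND NOT 0))) -> 1
  row 3 [000011]: (NOT 1 OR ((1 AND 1) IMPLIES (NOT 0 AND NOT 0))) -> 1
  row 4 [000100]: (NOT 0 OR ((0 AND 0) IMPLIES (NOT 0 AND NOT 1))) -> 1
  (every remaining row is evaluated the same way; all 64 results are listed next)
Full result column, 8 rows per line (x1,x2,x3 fixed per line; x4,x5,x6 runs 000..111 left to right):
  rows 0-7 [x1,x2,x3=000]: 11111110  (ones: 7)
  rows 8-15 [x1,x2,x3=001]: 11111110  (ones: 7)
  rows 16-23 [x1,x2,x3=010]: 11101110  (ones: 6)
  rows 24-31 [x1,x2,x3=011]: 11101110  (ones: 6)
  rows 32-39 [x1,x2,x3=100]: 11111110  (ones: 7)
  rows 40-47 [x1,x2,x3=101]: 11111110  (ones: 7)
  rows 48-55 [x1,x2,x3=110]: 11101110  (ones: 6)
  rows 56-63 [x1,x2,x3=111]: 11101110  (ones: 6)
Count of 1-rows = 7+7+6+6+7+7+6+6 = 52

52
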